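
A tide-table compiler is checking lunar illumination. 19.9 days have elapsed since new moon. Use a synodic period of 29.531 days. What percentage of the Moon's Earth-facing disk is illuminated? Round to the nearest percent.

Phase angle: θ = 360°·(19.9 d)/(29.531 d) = 242.6°.
Illuminated fraction = (1 − cos 242.6°)/2 = (1 − (-0.460))/2 ≈ 0.730, so 73%.

73%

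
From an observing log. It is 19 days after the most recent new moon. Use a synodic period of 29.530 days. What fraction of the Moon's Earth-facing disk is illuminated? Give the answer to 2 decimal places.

0.81

Phase angle: θ = 360°·(19 d)/(29.530 d) = 231.6°.
With cos θ = (-0.621), the lit fraction is (1 − (-0.621))/2 ≈ 0.810.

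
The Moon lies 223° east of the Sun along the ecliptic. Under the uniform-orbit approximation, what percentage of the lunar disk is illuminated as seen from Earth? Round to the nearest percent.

87%

f = (1 − cos 223°)/2 = (1 − (-0.731))/2 ≈ 0.866, i.e. 87%.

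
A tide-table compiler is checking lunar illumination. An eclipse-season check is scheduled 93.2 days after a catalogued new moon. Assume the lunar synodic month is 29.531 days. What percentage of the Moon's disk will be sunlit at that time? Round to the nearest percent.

93.2 d spans 3 complete synodic months (3 × 29.531 = 88.59 d) plus 4.61 d.
Phase angle: θ = 360°·(4.61 d)/(29.531 d) = 56.2°.
Illuminated fraction = (1 − cos 56.2°)/2 = (1 − 0.557)/2 ≈ 0.222, so 22%.

22%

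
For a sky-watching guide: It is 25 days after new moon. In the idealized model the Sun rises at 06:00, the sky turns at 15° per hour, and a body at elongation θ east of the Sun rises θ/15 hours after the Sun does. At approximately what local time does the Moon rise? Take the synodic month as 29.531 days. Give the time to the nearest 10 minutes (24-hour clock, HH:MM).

02:20

Phase angle: θ = 360°·(25 d)/(29.531 d) = 304.8°.
The Moon trails the Sun by θ/15 = 304.8/15 ≈ 20.32 hours.
06:00 + 20.318 h ≈ 02:19 → 02:20 to the nearest ten minutes.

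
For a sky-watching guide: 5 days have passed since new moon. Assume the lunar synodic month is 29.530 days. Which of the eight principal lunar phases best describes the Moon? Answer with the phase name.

waxing crescent

θ ≈ 360° × 5/29.530 = 61°, which falls in the waxing crescent sector.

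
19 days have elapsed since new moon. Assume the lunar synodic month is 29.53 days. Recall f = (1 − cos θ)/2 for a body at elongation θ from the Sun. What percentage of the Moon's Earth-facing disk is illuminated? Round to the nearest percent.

81%

Phase angle: θ = 360°·(19 d)/(29.53 d) = 231.6°.
With cos θ = (-0.621), the lit fraction is (1 − (-0.621))/2 ≈ 0.810, so 81%.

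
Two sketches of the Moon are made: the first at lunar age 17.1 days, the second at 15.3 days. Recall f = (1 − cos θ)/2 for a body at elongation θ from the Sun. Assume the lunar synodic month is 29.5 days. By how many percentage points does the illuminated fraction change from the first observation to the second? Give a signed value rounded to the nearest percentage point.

+6 percentage points

First observation: θ = 360°·17.1/29.5 = 208.7°, so f = 0.939.
Second observation: θ = 186.7°, f = 0.997.
Δf = 0.997 − 0.939 = +0.058, i.e. +6 pp.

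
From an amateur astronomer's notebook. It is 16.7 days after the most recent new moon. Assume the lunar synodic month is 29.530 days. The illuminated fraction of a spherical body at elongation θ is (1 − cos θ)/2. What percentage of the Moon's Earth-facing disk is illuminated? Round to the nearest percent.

96%

Phase angle: θ = 360°·(16.7 d)/(29.530 d) = 203.6°.
With cos θ = (-0.916), the lit fraction is (1 − (-0.916))/2 ≈ 0.958, so 96%.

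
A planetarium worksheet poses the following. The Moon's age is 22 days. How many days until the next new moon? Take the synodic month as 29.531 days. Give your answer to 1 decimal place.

One full lunation from the last new moon is 29.531 d; remaining = 29.531 − 22 = 7.531 d.

7.5 days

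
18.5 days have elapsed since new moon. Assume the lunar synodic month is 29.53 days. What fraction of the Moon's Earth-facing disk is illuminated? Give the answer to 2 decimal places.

The Moon has covered 18.5/29.53 of its cycle, so θ ≈ 360° × 18.5/29.53 = 225.5°.
With cos θ = (-0.700), the lit fraction is (1 − (-0.700))/2 ≈ 0.850.

0.85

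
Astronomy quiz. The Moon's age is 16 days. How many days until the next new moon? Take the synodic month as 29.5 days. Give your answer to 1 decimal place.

One full lunation from the last new moon is 29.5 d; remaining = 29.5 − 16 = 13.500 d.

13.5 days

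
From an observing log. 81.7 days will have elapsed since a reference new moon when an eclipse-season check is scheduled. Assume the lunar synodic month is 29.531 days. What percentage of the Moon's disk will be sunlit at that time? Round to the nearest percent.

81.7 d spans 2 complete synodic months (2 × 29.531 = 59.06 d) plus 22.64 d.
Phase angle: θ = 360°·(22.64 d)/(29.531 d) = 276.0°.
Illuminated fraction = (1 − cos 276.0°)/2 = (1 − 0.104)/2 ≈ 0.448, so 45%.

45%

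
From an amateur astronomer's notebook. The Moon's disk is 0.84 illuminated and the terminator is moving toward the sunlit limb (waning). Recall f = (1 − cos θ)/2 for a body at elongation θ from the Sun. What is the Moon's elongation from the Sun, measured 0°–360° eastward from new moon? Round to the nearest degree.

227°

cos θ = 1 − 2f = -0.680, giving a principal value of 132.8°.
A waning Moon lies in 180°–360°, so θ = 360° − 132.8° = 227.2°.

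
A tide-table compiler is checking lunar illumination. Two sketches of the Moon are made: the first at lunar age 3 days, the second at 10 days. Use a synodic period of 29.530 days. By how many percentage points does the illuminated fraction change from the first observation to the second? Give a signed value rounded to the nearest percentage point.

+67 percentage points

θ₁ = 360° × 3/29.530 = 36.6°, f₁ = (1 − cos θ₁)/2 = 0.098.
θ₂ = 360° × 10/29.530 = 121.9°, f₂ = (1 − cos θ₂)/2 = 0.764.
Change = f₂ − f₁ = +0.666 → +67 percentage points.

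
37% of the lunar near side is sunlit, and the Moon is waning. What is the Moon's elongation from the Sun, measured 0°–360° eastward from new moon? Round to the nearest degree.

285°

Invert f = (1 − cos θ)/2 to get cos θ = 1 − 2(0.37) = 0.260, hence θ₀ = arccos 0.260 = 74.9°.
Waning ⇒ past full, so θ = 360° − 74.9° = 285.1°.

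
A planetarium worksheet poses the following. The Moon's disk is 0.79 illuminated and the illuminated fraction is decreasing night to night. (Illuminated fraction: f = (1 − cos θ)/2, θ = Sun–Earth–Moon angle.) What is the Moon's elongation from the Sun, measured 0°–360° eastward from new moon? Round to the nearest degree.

235°

Invert f = (1 − cos θ)/2 to get cos θ = 1 − 2(0.79) = -0.580, hence θ₀ = arccos -0.580 = 125.5°.
Waning ⇒ past full, so θ = 360° − 125.5° = 234.5°.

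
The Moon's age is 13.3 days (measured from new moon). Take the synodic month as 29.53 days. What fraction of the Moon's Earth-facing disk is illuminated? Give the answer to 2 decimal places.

0.98

Elongation θ = 360° × 13.3/29.53 ≈ 162.1°.
cos 162.1° = (-0.952), so f = (1 − (-0.952))/2 = 0.976.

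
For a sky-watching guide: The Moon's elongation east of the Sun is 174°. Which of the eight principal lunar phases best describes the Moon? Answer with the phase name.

The full moon sector spans roughly 158°–202°; 174° falls inside it.

full moon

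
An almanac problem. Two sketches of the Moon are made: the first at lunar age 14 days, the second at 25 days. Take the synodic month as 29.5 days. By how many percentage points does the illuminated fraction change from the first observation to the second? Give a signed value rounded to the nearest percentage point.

First observation: θ = 360°·14/29.5 = 170.8°, so f = 0.994.
Second observation: θ = 305.1°, f = 0.213.
Δf = 0.213 − 0.994 = -0.781, i.e. -78 pp.

-78 pp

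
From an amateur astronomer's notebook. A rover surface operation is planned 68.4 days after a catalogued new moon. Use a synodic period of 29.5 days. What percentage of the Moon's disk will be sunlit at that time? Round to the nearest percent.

71%

68.4/29.5 = 2.319 lunations, so 2 complete cycles and 9.40 d into the next.
Elongation θ = 360° × 9.40/29.5 ≈ 114.7°.
With cos θ = (-0.418), the lit fraction is (1 − (-0.418))/2 ≈ 0.709, so 71%.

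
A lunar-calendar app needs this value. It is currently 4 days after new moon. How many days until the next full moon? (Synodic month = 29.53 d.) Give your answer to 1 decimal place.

Full moon is 0.5 of the way through the cycle: age 0.5 × 29.53 = 14.765 d.
So 10.765 days remain (14.765 − 4).

10.8 days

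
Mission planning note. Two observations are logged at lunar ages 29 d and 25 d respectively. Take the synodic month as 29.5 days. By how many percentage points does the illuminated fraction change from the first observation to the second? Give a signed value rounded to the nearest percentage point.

θ₁ = 360° × 29/29.5 = 353.9°, f₁ = (1 − cos θ₁)/2 = 0.003.
θ₂ = 360° × 25/29.5 = 305.1°, f₂ = (1 − cos θ₂)/2 = 0.213.
Change = f₂ − f₁ = +0.210 → +21 percentage points.

+21 pp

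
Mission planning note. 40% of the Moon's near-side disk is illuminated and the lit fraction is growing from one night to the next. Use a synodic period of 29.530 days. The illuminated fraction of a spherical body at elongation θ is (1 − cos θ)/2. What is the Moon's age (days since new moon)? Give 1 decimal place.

6.4 days

cos θ = 1 − 2f = 0.200, giving a principal value of 78.5°.
Waxing ⇒ before full, so θ = 78.5°.
That fraction of the synodic month is 78.5/360 × 29.530 d ≈ 6.44 d.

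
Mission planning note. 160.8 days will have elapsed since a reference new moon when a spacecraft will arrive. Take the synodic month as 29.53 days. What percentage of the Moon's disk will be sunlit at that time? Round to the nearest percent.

97%

Reduce mod P: 160.8 − 5×29.53 = 13.15 d into the current lunation.
Phase angle: θ = 360°·(13.15 d)/(29.53 d) = 160.3°.
cos 160.3° = (-0.942), so f = (1 − (-0.942))/2 = 0.971, so 97%.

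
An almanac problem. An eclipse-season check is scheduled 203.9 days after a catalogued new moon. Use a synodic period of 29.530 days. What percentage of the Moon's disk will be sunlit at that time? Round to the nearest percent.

Reduce mod P: 203.9 − 6×29.530 = 26.72 d into the current lunation.
The Moon has covered 26.72/29.530 of its cycle, so θ ≈ 360° × 26.72/29.530 = 325.7°.
cos 325.7° = 0.827, so f = (1 − 0.827)/2 = 0.087, so 9%.

9%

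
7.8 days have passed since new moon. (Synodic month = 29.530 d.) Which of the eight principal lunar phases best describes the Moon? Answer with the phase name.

first quarter

θ ≈ 360° × 7.8/29.530 = 95°, which falls in the first quarter sector.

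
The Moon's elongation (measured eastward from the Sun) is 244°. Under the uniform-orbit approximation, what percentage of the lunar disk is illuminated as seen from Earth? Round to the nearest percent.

f = (1 − cos 244°)/2 = (1 − (-0.438))/2 ≈ 0.719, i.e. 72%.

72%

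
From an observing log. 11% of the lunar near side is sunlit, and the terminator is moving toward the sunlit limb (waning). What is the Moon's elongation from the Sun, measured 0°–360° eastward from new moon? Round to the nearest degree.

Invert f = (1 − cos θ)/2 to get cos θ = 1 − 2(0.11) = 0.780, hence θ₀ = arccos 0.780 = 38.7°.
Since the Moon is past full (waning), take the reflex angle: θ = 360° − 38.7° = 321.3°.

321°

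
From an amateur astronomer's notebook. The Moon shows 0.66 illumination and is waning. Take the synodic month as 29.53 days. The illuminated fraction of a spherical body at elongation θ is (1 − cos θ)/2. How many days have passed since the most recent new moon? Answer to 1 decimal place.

20.6 days

Invert f = (1 − cos θ)/2 to get cos θ = 1 − 2(0.66) = -0.320, hence θ₀ = arccos -0.320 = 108.7°.
A waning Moon lies in 180°–360°, so θ = 360° − 108.7° = 251.3°.
Age = 29.53 × 251.3°/360° ≈ 20.62 days.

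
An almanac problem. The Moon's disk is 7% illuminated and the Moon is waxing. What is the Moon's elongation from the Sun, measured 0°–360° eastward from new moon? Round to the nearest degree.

31°

From f = (1 − cos θ)/2: cos θ = 1 − 2×0.07 = 0.860; arccos → 30.7°.
Before full moon the principal value applies: θ = 30.7°.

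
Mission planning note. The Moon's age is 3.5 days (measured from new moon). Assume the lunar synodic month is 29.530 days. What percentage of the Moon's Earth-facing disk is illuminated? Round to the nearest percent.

13%

Phase angle: θ = 360°·(3.5 d)/(29.530 d) = 42.7°.
Illuminated fraction = (1 − cos 42.7°)/2 = (1 − 0.735)/2 ≈ 0.132, so 13%.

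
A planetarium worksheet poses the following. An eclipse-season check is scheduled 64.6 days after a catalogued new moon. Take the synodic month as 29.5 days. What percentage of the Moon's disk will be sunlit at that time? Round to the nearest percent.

32%

64.6 d spans 2 complete synodic months (2 × 29.5 = 59.00 d) plus 5.60 d.
Phase angle: θ = 360°·(5.60 d)/(29.5 d) = 68.3°.
With cos θ = 0.369, the lit fraction is (1 − 0.369)/2 ≈ 0.315, so 32%.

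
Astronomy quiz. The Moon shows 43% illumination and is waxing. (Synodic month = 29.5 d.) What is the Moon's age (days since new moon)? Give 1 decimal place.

Invert f = (1 − cos θ)/2 to get cos θ = 1 − 2(0.43) = 0.140, hence θ₀ = arccos 0.140 = 82.0°.
The Moon is waxing (0°–180°), so θ = 82.0° directly.
At 360°/29.5 d per day, 82.0° corresponds to 6.72 days.

6.7 days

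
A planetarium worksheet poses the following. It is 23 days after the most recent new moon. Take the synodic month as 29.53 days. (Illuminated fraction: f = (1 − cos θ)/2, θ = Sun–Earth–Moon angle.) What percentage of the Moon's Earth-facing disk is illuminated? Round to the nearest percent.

Elongation θ = 360° × 23/29.53 ≈ 280.4°.
Illuminated fraction = (1 − cos 280.4°)/2 = (1 − 0.180)/2 ≈ 0.410, so 41%.

41%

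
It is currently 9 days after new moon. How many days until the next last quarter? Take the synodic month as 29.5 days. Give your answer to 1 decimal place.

Last quarter is 0.75 of the way through the cycle: age 0.75 × 29.5 = 22.125 d.
That is 22.125 − 9 = 13.125 days ahead.

13.1 days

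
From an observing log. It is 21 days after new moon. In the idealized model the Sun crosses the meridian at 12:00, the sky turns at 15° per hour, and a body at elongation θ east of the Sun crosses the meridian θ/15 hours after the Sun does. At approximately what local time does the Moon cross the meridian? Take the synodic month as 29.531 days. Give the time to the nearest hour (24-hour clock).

Phase angle: θ = 360°·(21 d)/(29.531 d) = 256.0°.
At 15° of sky rotation per hour, 256.0° corresponds to a 17.07 h lag.
12:00 + 17.07 h ≈ 05:04 → 05:00 to the nearest hour.

05:00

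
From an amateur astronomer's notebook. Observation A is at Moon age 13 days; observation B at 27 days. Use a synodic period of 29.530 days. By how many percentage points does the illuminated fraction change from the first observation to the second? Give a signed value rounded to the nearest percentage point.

θ₁ = 360° × 13/29.530 = 158.5°, f₁ = (1 − cos θ₁)/2 = 0.965.
θ₂ = 360° × 27/29.530 = 329.2°, f₂ = (1 − cos θ₂)/2 = 0.071.
Change = f₂ − f₁ = -0.894 → -89 percentage points.

-89 percentage points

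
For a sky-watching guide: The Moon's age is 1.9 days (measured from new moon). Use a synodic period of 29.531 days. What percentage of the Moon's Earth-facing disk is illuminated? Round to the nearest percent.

Elongation θ = 360° × 1.9/29.531 ≈ 23.2°.
With cos θ = 0.919, the lit fraction is (1 − 0.919)/2 ≈ 0.040, so 4%.

4%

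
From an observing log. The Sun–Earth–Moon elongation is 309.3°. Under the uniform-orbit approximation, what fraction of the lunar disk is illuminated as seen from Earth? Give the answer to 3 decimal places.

f = (1 − cos 309.3°)/2 = (1 − 0.633)/2 ≈ 0.183.

0.183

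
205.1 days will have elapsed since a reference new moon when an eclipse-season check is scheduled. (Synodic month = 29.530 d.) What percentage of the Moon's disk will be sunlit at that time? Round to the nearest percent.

205.1 d spans 6 complete synodic months (6 × 29.530 = 177.18 d) plus 27.92 d.
Elongation θ = 360° × 27.92/29.530 ≈ 340.4°.
With cos θ = 0.942, the lit fraction is (1 − 0.942)/2 ≈ 0.029, so 3%.

3%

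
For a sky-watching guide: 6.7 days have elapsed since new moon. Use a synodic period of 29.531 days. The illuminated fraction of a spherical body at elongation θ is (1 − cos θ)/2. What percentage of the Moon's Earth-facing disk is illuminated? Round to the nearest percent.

43%

Phase angle: θ = 360°·(6.7 d)/(29.531 d) = 81.7°.
cos 81.7° = 0.145, so f = (1 − 0.145)/2 = 0.428, so 43%.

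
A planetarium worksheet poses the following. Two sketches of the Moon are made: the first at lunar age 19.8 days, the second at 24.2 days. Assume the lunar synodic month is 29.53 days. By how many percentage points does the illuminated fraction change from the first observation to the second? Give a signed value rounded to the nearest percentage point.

First observation: θ = 360°·19.8/29.53 = 241.4°, so f = 0.739.
Second observation: θ = 295.0°, f = 0.289.
Δf = 0.289 − 0.739 = -0.451, i.e. -45 pp.

-45 percentage points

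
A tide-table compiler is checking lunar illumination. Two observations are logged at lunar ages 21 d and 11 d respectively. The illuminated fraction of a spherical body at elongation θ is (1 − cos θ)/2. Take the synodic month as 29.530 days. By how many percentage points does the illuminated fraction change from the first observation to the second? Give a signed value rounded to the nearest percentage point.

+23 pp

First observation: θ = 360°·21/29.530 = 256.0°, so f = 0.621.
Second observation: θ = 134.1°, f = 0.848.
Δf = 0.848 − 0.621 = +0.227, i.e. +23 pp.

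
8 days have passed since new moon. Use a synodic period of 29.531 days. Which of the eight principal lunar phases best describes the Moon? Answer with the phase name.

first quarter

At 8/29.531 of the cycle, θ ≈ 98° — the first quarter range.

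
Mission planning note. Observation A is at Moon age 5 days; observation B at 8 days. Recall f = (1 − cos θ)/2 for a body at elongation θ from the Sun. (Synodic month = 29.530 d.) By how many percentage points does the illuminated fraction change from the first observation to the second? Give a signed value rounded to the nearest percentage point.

+31 percentage points

First observation: θ = 360°·5/29.530 = 61.0°, so f = 0.257.
Second observation: θ = 97.5°, f = 0.566.
Δf = 0.566 − 0.257 = +0.308, i.e. +31 pp.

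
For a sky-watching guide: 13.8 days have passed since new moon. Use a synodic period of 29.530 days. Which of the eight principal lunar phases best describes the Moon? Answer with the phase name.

full moon

θ ≈ 360° × 13.8/29.530 = 168°, which falls in the full moon sector.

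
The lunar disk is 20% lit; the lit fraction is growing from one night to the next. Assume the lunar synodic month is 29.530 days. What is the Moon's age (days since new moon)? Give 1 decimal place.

From f = (1 − cos θ)/2: cos θ = 1 − 2×0.20 = 0.600; arccos → 53.1°.
Waxing ⇒ before full, so θ = 53.1°.
Age = 29.530 × 53.1°/360° ≈ 4.36 days.

4.4 days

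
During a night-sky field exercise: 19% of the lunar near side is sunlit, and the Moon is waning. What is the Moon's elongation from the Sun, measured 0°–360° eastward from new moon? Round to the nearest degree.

308°

Invert f = (1 − cos θ)/2 to get cos θ = 1 − 2(0.19) = 0.620, hence θ₀ = arccos 0.620 = 51.7°.
Since the Moon is past full (waning), take the reflex angle: θ = 360° − 51.7° = 308.3°.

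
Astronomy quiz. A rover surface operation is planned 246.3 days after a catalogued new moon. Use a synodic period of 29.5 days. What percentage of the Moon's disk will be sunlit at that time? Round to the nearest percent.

79%

246.3 d spans 8 complete synodic months (8 × 29.5 = 236.00 d) plus 10.30 d.
Phase angle: θ = 360°·(10.30 d)/(29.5 d) = 125.7°.
cos 125.7° = (-0.583), so f = (1 − (-0.583))/2 = 0.792, so 79%.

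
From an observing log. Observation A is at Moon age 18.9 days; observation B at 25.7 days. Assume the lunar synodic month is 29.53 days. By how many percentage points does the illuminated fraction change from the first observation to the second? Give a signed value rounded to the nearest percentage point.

-66 percentage points

First observation: θ = 360°·18.9/29.53 = 230.4°, so f = 0.819.
Second observation: θ = 313.3°, f = 0.157.
Δf = 0.157 − 0.819 = -0.662, i.e. -66 pp.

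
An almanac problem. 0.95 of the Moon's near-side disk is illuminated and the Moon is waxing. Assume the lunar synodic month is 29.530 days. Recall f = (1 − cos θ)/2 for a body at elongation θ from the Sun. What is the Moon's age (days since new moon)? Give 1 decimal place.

12.6 days

cos θ = 1 − 2f = -0.900, giving a principal value of 154.2°.
Before full moon the principal value applies: θ = 154.2°.
At 360°/29.530 d per day, 154.2° corresponds to 12.65 days.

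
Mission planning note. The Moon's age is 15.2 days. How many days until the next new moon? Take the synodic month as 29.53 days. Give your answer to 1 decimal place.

The next new moon completes the synodic month: 29.53 − 15.2 = 14.330 days.

14.3 days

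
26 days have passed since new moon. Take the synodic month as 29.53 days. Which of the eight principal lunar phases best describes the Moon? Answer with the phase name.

waning crescent

At 26/29.53 of the cycle, θ ≈ 317° — the waning crescent range.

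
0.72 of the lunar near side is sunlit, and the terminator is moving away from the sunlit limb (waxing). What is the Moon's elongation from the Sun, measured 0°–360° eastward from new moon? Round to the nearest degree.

From f = (1 − cos θ)/2: cos θ = 1 − 2×0.72 = -0.440; arccos → 116.1°.
Before full moon the principal value applies: θ = 116.1°.

116°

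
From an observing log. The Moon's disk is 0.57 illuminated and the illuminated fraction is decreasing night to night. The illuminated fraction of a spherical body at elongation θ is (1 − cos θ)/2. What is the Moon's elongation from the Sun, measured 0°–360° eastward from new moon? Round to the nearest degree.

Invert f = (1 − cos θ)/2 to get cos θ = 1 − 2(0.57) = -0.140, hence θ₀ = arccos -0.140 = 98.0°.
Since the Moon is past full (waning), take the reflex angle: θ = 360° − 98.0° = 262.0°.

262°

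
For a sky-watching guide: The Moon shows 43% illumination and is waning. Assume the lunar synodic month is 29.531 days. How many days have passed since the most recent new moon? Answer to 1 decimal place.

cos θ = 1 − 2f = 0.140, giving a principal value of 82.0°.
A waning Moon lies in 180°–360°, so θ = 360° − 82.0° = 278.0°.
Age = 29.531 × 278.0°/360° ≈ 22.81 days.

22.8 days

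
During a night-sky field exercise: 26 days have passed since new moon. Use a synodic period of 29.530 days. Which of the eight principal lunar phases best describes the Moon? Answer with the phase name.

θ ≈ 360° × 26/29.530 = 317°, which falls in the waning crescent sector.

waning crescent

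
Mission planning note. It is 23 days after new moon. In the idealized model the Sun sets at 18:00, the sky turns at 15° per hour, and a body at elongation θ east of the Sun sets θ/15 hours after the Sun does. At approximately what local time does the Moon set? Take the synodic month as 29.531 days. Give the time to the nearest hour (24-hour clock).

Elongation θ = 360° × 23/29.531 ≈ 280.4°.
The Moon trails the Sun by θ/15 = 280.4/15 ≈ 18.69 hours.
18:00 + 18.69 h ≈ 12:42 → 13:00 to the nearest hour.

13:00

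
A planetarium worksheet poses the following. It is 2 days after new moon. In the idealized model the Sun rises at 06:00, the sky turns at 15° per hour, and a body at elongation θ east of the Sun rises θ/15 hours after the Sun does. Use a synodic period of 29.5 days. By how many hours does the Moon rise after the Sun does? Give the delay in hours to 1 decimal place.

1.6 h

The Moon has covered 2/29.5 of its cycle, so θ ≈ 360° × 2/29.5 = 24.4°.
Delay after the Sun = 24.4° / (15°/h) ≈ 1.63 h.
So the Moon rises 1.63 h after the Sun.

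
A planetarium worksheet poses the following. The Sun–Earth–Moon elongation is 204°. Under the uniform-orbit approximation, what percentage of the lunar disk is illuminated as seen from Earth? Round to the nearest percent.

Half-versine of 204°: (1 − (-0.914))/2 = 0.957, i.e. 96%.

96%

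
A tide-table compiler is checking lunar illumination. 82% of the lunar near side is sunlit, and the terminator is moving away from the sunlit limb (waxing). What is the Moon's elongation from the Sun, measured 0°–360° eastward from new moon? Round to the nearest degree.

Invert f = (1 − cos θ)/2 to get cos θ = 1 − 2(0.82) = -0.640, hence θ₀ = arccos -0.640 = 129.8°.
Before full moon the principal value applies: θ = 129.8°.

130°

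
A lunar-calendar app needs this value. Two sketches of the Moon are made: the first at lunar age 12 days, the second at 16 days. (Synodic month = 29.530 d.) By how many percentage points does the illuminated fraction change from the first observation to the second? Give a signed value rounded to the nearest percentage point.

First observation: θ = 360°·12/29.530 = 146.3°, so f = 0.916.
Second observation: θ = 195.1°, f = 0.983.
Δf = 0.983 − 0.916 = +0.067, i.e. +7 pp.

+7 pp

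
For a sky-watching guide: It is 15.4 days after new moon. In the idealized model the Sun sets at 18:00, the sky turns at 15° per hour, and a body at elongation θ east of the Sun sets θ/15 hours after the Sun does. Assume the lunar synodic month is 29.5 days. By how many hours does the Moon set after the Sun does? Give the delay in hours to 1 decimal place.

Phase angle: θ = 360°·(15.4 d)/(29.5 d) = 187.9°.
At 15° of sky rotation per hour, 187.9° corresponds to a 12.53 h lag.
So the Moon sets 12.53 h after the Sun.

12.5 h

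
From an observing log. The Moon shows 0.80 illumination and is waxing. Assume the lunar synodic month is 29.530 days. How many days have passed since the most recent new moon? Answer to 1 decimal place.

10.4 days

cos θ = 1 − 2f = -0.600, giving a principal value of 126.9°.
Waxing ⇒ before full, so θ = 126.9°.
That fraction of the synodic month is 126.9/360 × 29.530 d ≈ 10.41 d.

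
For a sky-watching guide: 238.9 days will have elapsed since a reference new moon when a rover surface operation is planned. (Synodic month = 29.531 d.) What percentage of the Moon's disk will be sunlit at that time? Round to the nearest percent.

Reduce mod P: 238.9 − 8×29.531 = 2.65 d into the current lunation.
The Moon has covered 2.65/29.531 of its cycle, so θ ≈ 360° × 2.65/29.531 = 32.3°.
cos 32.3° = 0.845, so f = (1 − 0.845)/2 = 0.078, so 8%.

8%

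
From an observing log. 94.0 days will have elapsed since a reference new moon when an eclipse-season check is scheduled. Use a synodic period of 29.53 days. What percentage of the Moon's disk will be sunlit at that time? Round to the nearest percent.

94.0 d spans 3 complete synodic months (3 × 29.53 = 88.59 d) plus 5.41 d.
The Moon has covered 5.41/29.53 of its cycle, so θ ≈ 360° × 5.41/29.53 = 66.0°.
cos 66.0° = 0.407, so f = (1 − 0.407)/2 = 0.296, so 30%.

30%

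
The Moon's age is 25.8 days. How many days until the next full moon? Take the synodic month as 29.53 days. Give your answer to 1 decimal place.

Full moon is 0.5 of the way through the cycle: age 0.5 × 29.53 = 14.765 d.
Already past this cycle's full moon; the next is at 14.765 + 29.53 = 44.295 d, so 44.295 − 25.8 = 18.495 days.

18.5 days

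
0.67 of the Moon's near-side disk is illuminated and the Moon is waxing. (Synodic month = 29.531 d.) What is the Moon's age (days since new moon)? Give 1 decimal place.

9.0 days

From f = (1 − cos θ)/2: cos θ = 1 − 2×0.67 = -0.340; arccos → 109.9°.
Before full moon the principal value applies: θ = 109.9°.
At 360°/29.531 d per day, 109.9° corresponds to 9.01 days.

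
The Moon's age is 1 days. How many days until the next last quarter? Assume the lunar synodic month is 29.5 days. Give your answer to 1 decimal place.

Last quarter occurs at elongation 270°, i.e. at age 29.5 × 270/360 = 22.125 d.
So 21.125 days remain (22.125 − 1).

21.1 days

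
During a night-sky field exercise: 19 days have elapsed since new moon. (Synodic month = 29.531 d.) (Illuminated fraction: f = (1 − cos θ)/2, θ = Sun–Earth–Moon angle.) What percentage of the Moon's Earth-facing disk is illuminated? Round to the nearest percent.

The Moon has covered 19/29.531 of its cycle, so θ ≈ 360° × 19/29.531 = 231.6°.
With cos θ = (-0.621), the lit fraction is (1 − (-0.621))/2 ≈ 0.810, so 81%.

81%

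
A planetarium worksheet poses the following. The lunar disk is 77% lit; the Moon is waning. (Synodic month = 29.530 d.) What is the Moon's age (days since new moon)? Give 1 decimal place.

19.5 days

cos θ = 1 − 2f = -0.540, giving a principal value of 122.7°.
A waning Moon lies in 180°–360°, so θ = 360° − 122.7° = 237.3°.
At 360°/29.530 d per day, 237.3° corresponds to 19.47 days.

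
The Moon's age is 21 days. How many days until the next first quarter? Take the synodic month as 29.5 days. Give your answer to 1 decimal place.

15.9 days

First quarter is 0.25 of the way through the cycle: age 0.25 × 29.5 = 7.375 d.
This lunation's first quarter (7.375 d) has passed, so add one period: 36.875 − 21 = 15.875 days.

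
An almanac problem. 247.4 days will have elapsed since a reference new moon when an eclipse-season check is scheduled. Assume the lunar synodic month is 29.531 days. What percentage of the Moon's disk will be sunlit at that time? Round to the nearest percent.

247.4 d spans 8 complete synodic months (8 × 29.531 = 236.25 d) plus 11.15 d.
The Moon has covered 11.15/29.531 of its cycle, so θ ≈ 360° × 11.15/29.531 = 135.9°.
cos 135.9° = (-0.719), so f = (1 − (-0.719))/2 = 0.859, so 86%.

86%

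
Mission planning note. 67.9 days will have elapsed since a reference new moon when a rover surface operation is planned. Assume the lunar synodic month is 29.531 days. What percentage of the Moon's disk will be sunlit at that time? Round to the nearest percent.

67.9 d spans 2 complete synodic months (2 × 29.531 = 59.06 d) plus 8.84 d.
The Moon has covered 8.84/29.531 of its cycle, so θ ≈ 360° × 8.84/29.531 = 107.7°.
Illuminated fraction = (1 − cos 107.7°)/2 = (1 − (-0.305))/2 ≈ 0.652, so 65%.

65%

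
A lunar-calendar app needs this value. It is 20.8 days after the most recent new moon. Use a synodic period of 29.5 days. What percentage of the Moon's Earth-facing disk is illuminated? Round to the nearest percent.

64%

The Moon has covered 20.8/29.5 of its cycle, so θ ≈ 360° × 20.8/29.5 = 253.8°.
Illuminated fraction = (1 − cos 253.8°)/2 = (1 − (-0.278))/2 ≈ 0.639, so 64%.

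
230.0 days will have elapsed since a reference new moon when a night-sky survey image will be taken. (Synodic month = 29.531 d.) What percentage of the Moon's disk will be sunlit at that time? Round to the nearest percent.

Reduce mod P: 230.0 − 7×29.531 = 23.28 d into the current lunation.
Elongation θ = 360° × 23.28/29.531 ≈ 283.8°.
With cos θ = 0.239, the lit fraction is (1 − 0.239)/2 ≈ 0.380, so 38%.

38%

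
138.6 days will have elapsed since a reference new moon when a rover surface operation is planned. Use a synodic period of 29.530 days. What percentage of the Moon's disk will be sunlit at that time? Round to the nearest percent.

138.6/29.530 = 4.694 lunations, so 4 complete cycles and 20.48 d into the next.
Phase angle: θ = 360°·(20.48 d)/(29.530 d) = 249.7°.
Illuminated fraction = (1 − cos 249.7°)/2 = (1 − (-0.347))/2 ≈ 0.674, so 67%.

67%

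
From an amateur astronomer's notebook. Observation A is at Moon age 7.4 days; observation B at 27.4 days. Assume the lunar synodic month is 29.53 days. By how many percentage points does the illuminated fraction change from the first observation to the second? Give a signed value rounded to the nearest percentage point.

θ₁ = 360° × 7.4/29.53 = 90.2°, f₁ = (1 − cos θ₁)/2 = 0.502.
θ₂ = 360° × 27.4/29.53 = 334.0°, f₂ = (1 − cos θ₂)/2 = 0.050.
Change = f₂ − f₁ = -0.451 → -45 percentage points.

-45 pp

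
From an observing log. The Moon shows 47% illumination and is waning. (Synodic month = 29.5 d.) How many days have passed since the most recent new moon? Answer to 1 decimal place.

22.4 days

Invert f = (1 − cos θ)/2 to get cos θ = 1 − 2(0.47) = 0.060, hence θ₀ = arccos 0.060 = 86.6°.
Waning ⇒ past full, so θ = 360° − 86.6° = 273.4°.
That fraction of the synodic month is 273.4/360 × 29.5 d ≈ 22.41 d.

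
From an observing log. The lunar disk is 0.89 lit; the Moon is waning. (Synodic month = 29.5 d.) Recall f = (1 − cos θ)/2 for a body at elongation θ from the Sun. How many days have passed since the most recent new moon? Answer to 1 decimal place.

cos θ = 1 − 2f = -0.780, giving a principal value of 141.3°.
Since the Moon is past full (waning), take the reflex angle: θ = 360° − 141.3° = 218.7°.
Age = 29.5 × 218.7°/360° ≈ 17.92 days.

17.9 days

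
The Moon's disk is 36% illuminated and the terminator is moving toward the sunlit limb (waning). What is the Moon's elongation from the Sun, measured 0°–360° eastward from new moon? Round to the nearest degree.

From f = (1 − cos θ)/2: cos θ = 1 − 2×0.36 = 0.280; arccos → 73.7°.
Waning ⇒ past full, so θ = 360° − 73.7° = 286.3°.

286°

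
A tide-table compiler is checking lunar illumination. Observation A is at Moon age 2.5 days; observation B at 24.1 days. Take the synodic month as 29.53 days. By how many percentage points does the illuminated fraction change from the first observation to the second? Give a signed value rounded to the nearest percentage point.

θ₁ = 360° × 2.5/29.53 = 30.5°, f₁ = (1 − cos θ₁)/2 = 0.069.
θ₂ = 360° × 24.1/29.53 = 293.8°, f₂ = (1 − cos θ₂)/2 = 0.298.
Change = f₂ − f₁ = +0.229 → +23 percentage points.

+23 percentage points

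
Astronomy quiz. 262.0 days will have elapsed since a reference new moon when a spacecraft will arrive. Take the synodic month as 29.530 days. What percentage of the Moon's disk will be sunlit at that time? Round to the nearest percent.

262.0/29.530 = 8.872 lunations, so 8 complete cycles and 25.76 d into the next.
Phase angle: θ = 360°·(25.76 d)/(29.530 d) = 314.0°.
Illuminated fraction = (1 − cos 314.0°)/2 = (1 − 0.695)/2 ≈ 0.152, so 15%.

15%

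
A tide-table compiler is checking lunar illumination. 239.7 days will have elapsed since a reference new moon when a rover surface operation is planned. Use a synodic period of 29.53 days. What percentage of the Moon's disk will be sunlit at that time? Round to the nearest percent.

13%

239.7/29.53 = 8.117 lunations, so 8 complete cycles and 3.46 d into the next.
Elongation θ = 360° × 3.46/29.53 ≈ 42.2°.
cos 42.2° = 0.741, so f = (1 − 0.741)/2 = 0.129, so 13%.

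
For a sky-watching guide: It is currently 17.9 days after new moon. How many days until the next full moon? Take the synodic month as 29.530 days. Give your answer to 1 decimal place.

26.4 days

Full moon occurs at elongation 180°, i.e. at age 29.530 × 180/360 = 14.765 d.
Already past this cycle's full moon; the next is at 14.765 + 29.530 = 44.295 d, so 44.295 − 17.9 = 26.395 days.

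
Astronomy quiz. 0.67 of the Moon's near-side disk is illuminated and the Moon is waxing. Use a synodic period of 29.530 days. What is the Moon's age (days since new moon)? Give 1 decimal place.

9.0 days

Invert f = (1 − cos θ)/2 to get cos θ = 1 − 2(0.67) = -0.340, hence θ₀ = arccos -0.340 = 109.9°.
The Moon is waxing (0°–180°), so θ = 109.9° directly.
Age = 29.530 × 109.9°/360° ≈ 9.01 days.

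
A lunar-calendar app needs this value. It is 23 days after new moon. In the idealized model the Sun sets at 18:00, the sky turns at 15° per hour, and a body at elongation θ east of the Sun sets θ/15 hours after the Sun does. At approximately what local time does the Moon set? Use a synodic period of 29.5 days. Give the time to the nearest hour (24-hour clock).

The Moon has covered 23/29.5 of its cycle, so θ ≈ 360° × 23/29.5 = 280.7°.
The Moon trails the Sun by θ/15 = 280.7/15 ≈ 18.71 hours.
18:00 + 18.71 h ≈ 12:43 → 13:00 to the nearest hour.

13:00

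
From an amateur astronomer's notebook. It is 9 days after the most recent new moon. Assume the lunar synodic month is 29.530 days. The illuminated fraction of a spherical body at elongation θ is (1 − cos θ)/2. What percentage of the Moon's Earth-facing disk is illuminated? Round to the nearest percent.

67%

Phase angle: θ = 360°·(9 d)/(29.530 d) = 109.7°.
cos 109.7° = (-0.337), so f = (1 − (-0.337))/2 = 0.669, so 67%.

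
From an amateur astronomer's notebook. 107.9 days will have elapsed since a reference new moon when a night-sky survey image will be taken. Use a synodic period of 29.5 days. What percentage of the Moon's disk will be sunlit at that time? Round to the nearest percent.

107.9/29.5 = 3.658 lunations, so 3 complete cycles and 19.40 d into the next.
Phase angle: θ = 360°·(19.40 d)/(29.5 d) = 236.7°.
cos 236.7° = (-0.548), so f = (1 − (-0.548))/2 = 0.774, so 77%.

77%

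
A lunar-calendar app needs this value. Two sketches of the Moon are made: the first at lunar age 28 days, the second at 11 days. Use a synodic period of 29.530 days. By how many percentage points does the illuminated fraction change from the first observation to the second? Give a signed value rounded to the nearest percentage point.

+82 pp

θ₁ = 360° × 28/29.530 = 341.3°, f₁ = (1 − cos θ₁)/2 = 0.026.
θ₂ = 360° × 11/29.530 = 134.1°, f₂ = (1 − cos θ₂)/2 = 0.848.
Change = f₂ − f₁ = +0.822 → +82 percentage points.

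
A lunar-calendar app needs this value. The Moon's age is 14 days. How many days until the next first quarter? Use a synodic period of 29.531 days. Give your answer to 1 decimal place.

First quarter is 0.25 of the way through the cycle: age 0.25 × 29.531 = 7.383 d.
Already past this cycle's first quarter; the next is at 7.383 + 29.531 = 36.914 d, so 36.914 − 14 = 22.914 days.

22.9 days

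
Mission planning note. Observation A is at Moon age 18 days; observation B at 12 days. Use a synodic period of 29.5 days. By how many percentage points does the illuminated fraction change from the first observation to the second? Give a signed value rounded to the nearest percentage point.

+3 pp

First observation: θ = 360°·18/29.5 = 219.7°, so f = 0.885.
Second observation: θ = 146.4°, f = 0.917.
Δf = 0.917 − 0.885 = +0.032, i.e. +3 pp.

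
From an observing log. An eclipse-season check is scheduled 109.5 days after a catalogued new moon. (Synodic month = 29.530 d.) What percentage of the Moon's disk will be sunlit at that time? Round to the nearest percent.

Reduce mod P: 109.5 − 3×29.530 = 20.91 d into the current lunation.
Phase angle: θ = 360°·(20.91 d)/(29.530 d) = 254.9°.
cos 254.9° = (-0.260), so f = (1 − (-0.260))/2 = 0.630, so 63%.

63%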